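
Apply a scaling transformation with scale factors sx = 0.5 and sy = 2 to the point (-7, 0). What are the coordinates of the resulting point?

Scaling matrix:
[[0.50, 0], [0, 2]]
Result: (-7 × 0.5, 0 × 2) = (-3.5, 0)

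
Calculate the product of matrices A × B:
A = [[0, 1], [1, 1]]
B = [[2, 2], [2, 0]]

Matrix multiplication:
C[0][0] = 0×2 + 1×2 = 2
C[0][1] = 0×2 + 1×0 = 0
C[1][0] = 1×2 + 1×2 = 4
C[1][1] = 1×2 + 1×0 = 2
Result: [[2, 0], [4, 2]]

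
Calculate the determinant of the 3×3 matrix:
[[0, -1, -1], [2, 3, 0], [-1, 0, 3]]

Expansion along first row:
det = 0·det([[3,0],[0,3]]) - -1·det([[2,0],[-1,3]]) + -1·det([[2,3],[-1,0]])
    = 0·(3·3 - 0·0) - -1·(2·3 - 0·-1) + -1·(2·0 - 3·-1)
    = 0·9 - -1·6 + -1·3
    = 0 + 6 + -3 = 3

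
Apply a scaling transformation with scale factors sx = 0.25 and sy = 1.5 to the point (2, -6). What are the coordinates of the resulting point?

Scaling matrix:
[[0.25, 0], [0, 1.50]]
Result: (2 × 0.25, -6 × 1.5) = (0.5, -9)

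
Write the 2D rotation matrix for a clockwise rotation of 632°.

Rotation matrix formula: [[cos θ, -sin θ], [sin θ, cos θ]]
A clockwise rotation by 632° is equivalent to a counterclockwise rotation by -632°.
For θ = -632°:
cos(-632°) = 0.0349
sin(-632°) = 0.9994
Result: [[0.0349, -0.9994], [0.9994, 0.0349]]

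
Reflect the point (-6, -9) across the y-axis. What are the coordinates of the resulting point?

Reflection across y-axis: (-6, -9) → (6, -9)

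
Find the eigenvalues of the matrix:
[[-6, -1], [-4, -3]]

Characteristic equation: det(A - λI) = 0
λ² - (trace)λ + (det) = 0
trace = -6 + -3 = -9, det = (-6)(-3) - (-1)(-4) = 14
λ² - (-9)λ + (14) = 0
λ = (-9 ± √((-9)² - 4·(14))) / 2 = (-9 ± √25) / 2
Solving: λ = -7, -2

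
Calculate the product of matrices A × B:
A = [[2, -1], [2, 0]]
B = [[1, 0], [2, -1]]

Matrix multiplication:
C[0][0] = 2×1 + -1×2 = 0
C[0][1] = 2×0 + -1×-1 = 1
C[1][0] = 2×1 + 0×2 = 2
C[1][1] = 2×0 + 0×-1 = 0
Result: [[0, 1], [2, 0]]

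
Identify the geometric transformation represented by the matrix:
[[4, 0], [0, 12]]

This matrix represents: non-uniform scaling by sx = 4, sy = 12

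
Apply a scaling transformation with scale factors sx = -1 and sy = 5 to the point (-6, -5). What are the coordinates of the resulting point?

Scaling matrix:
[[-1, 0], [0, 5]]
Result: (-6 × -1, -5 × 5) = (6, -25)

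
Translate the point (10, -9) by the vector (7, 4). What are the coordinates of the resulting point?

Translation by (7, 4) (homogeneous matrix [[1, 0, 7], [0, 1, 4], [0, 0, 1]]):
x' = 10 + 7 = 17
y' = -9 + 4 = -5
Result: (17, -5)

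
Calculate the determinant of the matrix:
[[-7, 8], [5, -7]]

For a 2×2 matrix [[a, b], [c, d]], det = ad - bc
det = (-7)(-7) - (8)(5) = 49 - 40 = 9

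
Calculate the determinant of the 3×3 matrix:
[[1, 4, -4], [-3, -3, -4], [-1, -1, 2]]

Expansion along first row:
det = 1·det([[-3,-4],[-1,2]]) - 4·det([[-3,-4],[-1,2]]) + -4·det([[-3,-3],[-1,-1]])
    = 1·(-3·2 - -4·-1) - 4·(-3·2 - -4·-1) + -4·(-3·-1 - -3·-1)
    = 1·-10 - 4·-10 + -4·0
    = -10 + 40 + 0 = 30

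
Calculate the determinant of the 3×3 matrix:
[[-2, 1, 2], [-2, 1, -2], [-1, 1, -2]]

Expansion along first row:
det = -2·det([[1,-2],[1,-2]]) - 1·det([[-2,-2],[-1,-2]]) + 2·det([[-2,1],[-1,1]])
    = -2·(1·-2 - -2·1) - 1·(-2·-2 - -2·-1) + 2·(-2·1 - 1·-1)
    = -2·0 - 1·2 + 2·-1
    = 0 + -2 + -2 = -4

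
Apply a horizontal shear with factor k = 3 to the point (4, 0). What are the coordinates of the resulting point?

Shear matrix for horizontal shear with factor k = 3:
[[1, 3], [0, 1]]
Result: (4, 0) → (4, 0)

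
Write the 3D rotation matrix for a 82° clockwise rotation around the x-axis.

Rotation matrix for clockwise 82° around x-axis:
A clockwise rotation by 82° is a counterclockwise rotation by -82°.
cos(-82°) = 0.1392, sin(-82°) = -0.9903
Result: [[1, 0, 0], [0, 0.1392, 0.9903], [0, -0.9903, 0.1392]]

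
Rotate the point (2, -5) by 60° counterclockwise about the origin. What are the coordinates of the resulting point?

Rotation matrix for 60°: [[cos 60°, -sin 60°], [sin 60°, cos 60°]] ≈ [[0.500000, -0.866025], [0.866025, 0.500000]]
[[0.500000, -0.866025], [0.866025, 0.500000]] × [2, -5]ᵀ ≈ [5.3301, -0.7679]ᵀ
Result: (5.3301, -0.7679)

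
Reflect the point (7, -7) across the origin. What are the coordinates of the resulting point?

Reflection across origin: (7, -7) → (-7, 7)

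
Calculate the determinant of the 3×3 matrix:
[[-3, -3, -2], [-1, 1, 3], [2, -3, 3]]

Expansion along first row:
det = -3·det([[1,3],[-3,3]]) - -3·det([[-1,3],[2,3]]) + -2·det([[-1,1],[2,-3]])
    = -3·(1·3 - 3·-3) - -3·(-1·3 - 3·2) + -2·(-1·-3 - 1·2)
    = -3·12 - -3·-9 + -2·1
    = -36 + -27 + -2 = -65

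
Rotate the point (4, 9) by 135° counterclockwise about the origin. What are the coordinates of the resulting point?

Rotation matrix for 135°: [[cos 135°, -sin 135°], [sin 135°, cos 135°]] ≈ [[-0.707107, -0.707107], [0.707107, -0.707107]]
[[-0.707107, -0.707107], [0.707107, -0.707107]] × [4, 9]ᵀ ≈ [-9.1924, -3.5355]ᵀ
Result: (-9.1924, -3.5355)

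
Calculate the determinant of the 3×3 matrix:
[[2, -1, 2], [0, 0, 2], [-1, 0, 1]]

Expansion along first row:
det = 2·det([[0,2],[0,1]]) - -1·det([[0,2],[-1,1]]) + 2·det([[0,0],[-1,0]])
    = 2·(0·1 - 2·0) - -1·(0·1 - 2·-1) + 2·(0·0 - 0·-1)
    = 2·0 - -1·2 + 2·0
    = 0 + 2 + 0 = 2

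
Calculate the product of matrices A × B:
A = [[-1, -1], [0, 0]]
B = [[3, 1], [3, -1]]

Matrix multiplication:
C[0][0] = -1×3 + -1×3 = -6
C[0][1] = -1×1 + -1×-1 = 0
C[1][0] = 0×3 + 0×3 = 0
C[1][1] = 0×1 + 0×-1 = 0
Result: [[-6, 0], [0, 0]]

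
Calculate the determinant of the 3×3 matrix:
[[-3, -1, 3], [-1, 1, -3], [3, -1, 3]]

Expansion along first row:
det = -3·det([[1,-3],[-1,3]]) - -1·det([[-1,-3],[3,3]]) + 3·det([[-1,1],[3,-1]])
    = -3·(1·3 - -3·-1) - -1·(-1·3 - -3·3) + 3·(-1·-1 - 1·3)
    = -3·0 - -1·6 + 3·-2
    = 0 + 6 + -6 = 0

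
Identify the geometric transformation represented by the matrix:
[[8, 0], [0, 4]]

This matrix represents: non-uniform scaling by sx = 8, sy = 4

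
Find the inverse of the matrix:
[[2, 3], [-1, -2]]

For [[a,b],[c,d]], inverse = (1/det)·[[d,-b],[-c,a]]
det = (2)(-2) - (3)(-1) = -4 - -3 = -1
Inverse = (1/-1)·[[-2, -3], [1, 2]]
= [[2, 3], [-1, -2]]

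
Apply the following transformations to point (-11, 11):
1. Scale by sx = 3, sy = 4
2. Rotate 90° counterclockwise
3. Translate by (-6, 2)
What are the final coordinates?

Step 1: Scale → (-33, 44)
Step 2: Rotate 90° → (-44, -33)
Step 3: Translate → (-50, -31)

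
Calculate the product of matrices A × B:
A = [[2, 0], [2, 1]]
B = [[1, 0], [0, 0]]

Matrix multiplication:
C[0][0] = 2×1 + 0×0 = 2
C[0][1] = 2×0 + 0×0 = 0
C[1][0] = 2×1 + 1×0 = 2
C[1][1] = 2×0 + 1×0 = 0
Result: [[2, 0], [2, 0]]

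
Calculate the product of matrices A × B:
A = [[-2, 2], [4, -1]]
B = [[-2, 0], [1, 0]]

Matrix multiplication:
C[0][0] = -2×-2 + 2×1 = 6
C[0][1] = -2×0 + 2×0 = 0
C[1][0] = 4×-2 + -1×1 = -9
C[1][1] = 4×0 + -1×0 = 0
Result: [[6, 0], [-9, 0]]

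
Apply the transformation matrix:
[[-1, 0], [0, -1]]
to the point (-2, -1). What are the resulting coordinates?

Matrix multiplication:
[[-1, 0], [0, -1]] × [-2, -1]ᵀ
= [(-1)(-2) + (0)(-1), (0)(-2) + (-1)(-1)]ᵀ
= [2, 1]ᵀ
Result: (2, 1)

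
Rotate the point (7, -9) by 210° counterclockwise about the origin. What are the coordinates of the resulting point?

Rotation matrix for 210°: [[cos 210°, -sin 210°], [sin 210°, cos 210°]] ≈ [[-0.866025, 0.500000], [-0.500000, -0.866025]]
[[-0.866025, 0.500000], [-0.500000, -0.866025]] × [7, -9]ᵀ ≈ [-10.5622, 4.2942]ᵀ
Result: (-10.5622, 4.2942)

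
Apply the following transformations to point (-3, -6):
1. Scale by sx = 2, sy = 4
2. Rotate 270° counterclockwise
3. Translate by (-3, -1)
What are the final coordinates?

Step 1: Scale → (-6, -24)
Step 2: Rotate 270° → (-24, 6)
Step 3: Translate → (-27, 5)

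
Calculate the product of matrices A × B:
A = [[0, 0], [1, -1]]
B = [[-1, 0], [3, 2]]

Matrix multiplication:
C[0][0] = 0×-1 + 0×3 = 0
C[0][1] = 0×0 + 0×2 = 0
C[1][0] = 1×-1 + -1×3 = -4
C[1][1] = 1×0 + -1×2 = -2
Result: [[0, 0], [-4, -2]]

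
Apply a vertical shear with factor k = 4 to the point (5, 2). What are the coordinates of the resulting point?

Shear matrix for vertical shear with factor k = 4:
[[1, 0], [4, 1]]
Result: (5, 2) → (5, 22)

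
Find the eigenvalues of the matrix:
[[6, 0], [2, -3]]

Characteristic equation: det(A - λI) = 0
λ² - (trace)λ + (det) = 0
trace = 6 + -3 = 3, det = (6)(-3) - (0)(2) = -18
λ² - (3)λ + (-18) = 0
λ = (3 ± √((3)² - 4·(-18))) / 2 = (3 ± √81) / 2
Solving: λ = -3, 6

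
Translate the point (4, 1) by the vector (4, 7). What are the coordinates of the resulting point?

Translation by (4, 7) (homogeneous matrix [[1, 0, 4], [0, 1, 7], [0, 0, 1]]):
x' = 4 + 4 = 8
y' = 1 + 7 = 8
Result: (8, 8)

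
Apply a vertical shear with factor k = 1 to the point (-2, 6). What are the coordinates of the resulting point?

Shear matrix for vertical shear with factor k = 1:
[[1, 0], [1, 1]]
Result: (-2, 6) → (-2, 4)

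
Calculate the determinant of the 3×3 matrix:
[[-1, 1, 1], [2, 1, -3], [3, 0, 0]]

Expansion along first row:
det = -1·det([[1,-3],[0,0]]) - 1·det([[2,-3],[3,0]]) + 1·det([[2,1],[3,0]])
    = -1·(1·0 - -3·0) - 1·(2·0 - -3·3) + 1·(2·0 - 1·3)
    = -1·0 - 1·9 + 1·-3
    = 0 + -9 + -3 = -12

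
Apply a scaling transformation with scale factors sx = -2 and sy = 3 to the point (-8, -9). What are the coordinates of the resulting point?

Scaling matrix:
[[-2, 0], [0, 3]]
Result: (-8 × -2, -9 × 3) = (16, -27)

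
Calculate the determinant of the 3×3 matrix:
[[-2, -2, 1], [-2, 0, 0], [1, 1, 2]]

Expansion along first row:
det = -2·det([[0,0],[1,2]]) - -2·det([[-2,0],[1,2]]) + 1·det([[-2,0],[1,1]])
    = -2·(0·2 - 0·1) - -2·(-2·2 - 0·1) + 1·(-2·1 - 0·1)
    = -2·0 - -2·-4 + 1·-2
    = 0 + -8 + -2 = -10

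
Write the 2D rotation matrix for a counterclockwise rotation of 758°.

Rotation matrix formula: [[cos θ, -sin θ], [sin θ, cos θ]]
For θ = 758°:
cos(758°) = 0.7880
sin(758°) = 0.6157
Result: [[0.7880, -0.6157], [0.6157, 0.7880]]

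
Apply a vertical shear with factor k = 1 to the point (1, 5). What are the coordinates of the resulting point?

Shear matrix for vertical shear with factor k = 1:
[[1, 0], [1, 1]]
Result: (1, 5) → (1, 6)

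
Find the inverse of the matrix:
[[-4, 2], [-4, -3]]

For [[a,b],[c,d]], inverse = (1/det)·[[d,-b],[-c,a]]
det = (-4)(-3) - (2)(-4) = 12 - -8 = 20
Inverse = (1/20)·[[-3, -2], [4, -4]]
= [[-3/20, -1/10], [1/5, -1/5]]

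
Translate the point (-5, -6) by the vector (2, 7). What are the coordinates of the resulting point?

Translation by (2, 7) (homogeneous matrix [[1, 0, 2], [0, 1, 7], [0, 0, 1]]):
x' = -5 + 2 = -3
y' = -6 + 7 = 1
Result: (-3, 1)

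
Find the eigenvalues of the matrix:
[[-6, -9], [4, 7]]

Characteristic equation: det(A - λI) = 0
λ² - (trace)λ + (det) = 0
trace = -6 + 7 = 1, det = (-6)(7) - (-9)(4) = -6
λ² - (1)λ + (-6) = 0
λ = (1 ± √((1)² - 4·(-6))) / 2 = (1 ± √25) / 2
Solving: λ = -2, 3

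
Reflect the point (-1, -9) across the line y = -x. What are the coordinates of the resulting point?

Reflection across line y = -x: (-1, -9) → (9, 1)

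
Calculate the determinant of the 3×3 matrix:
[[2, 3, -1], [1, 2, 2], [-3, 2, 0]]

Expansion along first row:
det = 2·det([[2,2],[2,0]]) - 3·det([[1,2],[-3,0]]) + -1·det([[1,2],[-3,2]])
    = 2·(2·0 - 2·2) - 3·(1·0 - 2·-3) + -1·(1·2 - 2·-3)
    = 2·-4 - 3·6 + -1·8
    = -8 + -18 + -8 = -34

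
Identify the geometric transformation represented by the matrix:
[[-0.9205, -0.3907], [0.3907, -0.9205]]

This matrix represents: rotation by 157° counterclockwise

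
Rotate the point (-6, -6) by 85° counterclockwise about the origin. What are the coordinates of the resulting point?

Rotation matrix for 85°: [[cos 85°, -sin 85°], [sin 85°, cos 85°]] ≈ [[0.087156, -0.996195], [0.996195, 0.087156]]
[[0.087156, -0.996195], [0.996195, 0.087156]] × [-6, -6]ᵀ ≈ [5.4542, -6.5001]ᵀ
Result: (5.4542, -6.5001)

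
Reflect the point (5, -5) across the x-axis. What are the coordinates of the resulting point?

Reflection across x-axis: (5, -5) → (5, 5)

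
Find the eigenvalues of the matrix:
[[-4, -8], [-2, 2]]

Characteristic equation: det(A - λI) = 0
λ² - (trace)λ + (det) = 0
trace = -4 + 2 = -2, det = (-4)(2) - (-8)(-2) = -24
λ² - (-2)λ + (-24) = 0
λ = (-2 ± √((-2)² - 4·(-24))) / 2 = (-2 ± √100) / 2
Solving: λ = -6, 4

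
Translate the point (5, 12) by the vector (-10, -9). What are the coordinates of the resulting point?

Translation by (-10, -9) (homogeneous matrix [[1, 0, -10], [0, 1, -9], [0, 0, 1]]):
x' = 5 + -10 = -5
y' = 12 + -9 = 3
Result: (-5, 3)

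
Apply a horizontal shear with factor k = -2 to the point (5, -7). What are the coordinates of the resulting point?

Shear matrix for horizontal shear with factor k = -2:
[[1, -2], [0, 1]]
Result: (5, -7) → (19, -7)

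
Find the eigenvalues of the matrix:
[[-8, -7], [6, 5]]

Characteristic equation: det(A - λI) = 0
λ² - (trace)λ + (det) = 0
trace = -8 + 5 = -3, det = (-8)(5) - (-7)(6) = 2
λ² - (-3)λ + (2) = 0
λ = (-3 ± √((-3)² - 4·(2))) / 2 = (-3 ± √1) / 2
Solving: λ = -2, -1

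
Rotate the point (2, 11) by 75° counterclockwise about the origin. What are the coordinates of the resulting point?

Rotation matrix for 75°: [[cos 75°, -sin 75°], [sin 75°, cos 75°]] ≈ [[0.258819, -0.965926], [0.965926, 0.258819]]
[[0.258819, -0.965926], [0.965926, 0.258819]] × [2, 11]ᵀ ≈ [-10.1075, 4.7789]ᵀ
Result: (-10.1075, 4.7789)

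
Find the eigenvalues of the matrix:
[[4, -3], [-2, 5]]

Characteristic equation: det(A - λI) = 0
λ² - (trace)λ + (det) = 0
trace = 4 + 5 = 9, det = (4)(5) - (-3)(-2) = 14
λ² - (9)λ + (14) = 0
λ = (9 ± √((9)² - 4·(14))) / 2 = (9 ± √25) / 2
Solving: λ = 2, 7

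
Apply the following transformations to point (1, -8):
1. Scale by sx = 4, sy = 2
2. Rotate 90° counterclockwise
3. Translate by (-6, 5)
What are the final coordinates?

Step 1: Scale → (4, -16)
Step 2: Rotate 90° → (16, 4)
Step 3: Translate → (10, 9)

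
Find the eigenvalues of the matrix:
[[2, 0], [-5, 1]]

Characteristic equation: det(A - λI) = 0
λ² - (trace)λ + (det) = 0
trace = 2 + 1 = 3, det = (2)(1) - (0)(-5) = 2
λ² - (3)λ + (2) = 0
λ = (3 ± √((3)² - 4·(2))) / 2 = (3 ± √1) / 2
Solving: λ = 1, 2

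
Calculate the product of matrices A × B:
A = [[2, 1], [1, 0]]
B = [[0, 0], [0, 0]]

Matrix multiplication:
C[0][0] = 2×0 + 1×0 = 0
C[0][1] = 2×0 + 1×0 = 0
C[1][0] = 1×0 + 0×0 = 0
C[1][1] = 1×0 + 0×0 = 0
Result: [[0, 0], [0, 0]]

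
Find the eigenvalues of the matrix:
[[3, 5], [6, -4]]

Characteristic equation: det(A - λI) = 0
λ² - (trace)λ + (det) = 0
trace = 3 + -4 = -1, det = (3)(-4) - (5)(6) = -42
λ² - (-1)λ + (-42) = 0
λ = (-1 ± √((-1)² - 4·(-42))) / 2 = (-1 ± √169) / 2
Solving: λ = -7, 6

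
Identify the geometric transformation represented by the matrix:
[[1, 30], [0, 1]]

This matrix represents: horizontal shear with factor 30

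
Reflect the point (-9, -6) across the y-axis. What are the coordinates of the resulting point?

Reflection across y-axis: (-9, -6) → (9, -6)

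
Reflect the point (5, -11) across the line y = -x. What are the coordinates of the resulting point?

Reflection across line y = -x: (5, -11) → (11, -5)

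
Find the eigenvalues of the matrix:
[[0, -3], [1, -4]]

Characteristic equation: det(A - λI) = 0
λ² - (trace)λ + (det) = 0
trace = 0 + -4 = -4, det = (0)(-4) - (-3)(1) = 3
λ² - (-4)λ + (3) = 0
λ = (-4 ± √((-4)² - 4·(3))) / 2 = (-4 ± √4) / 2
Solving: λ = -3, -1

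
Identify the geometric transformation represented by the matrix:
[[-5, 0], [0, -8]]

This matrix represents: non-uniform scaling by sx = -5, sy = -8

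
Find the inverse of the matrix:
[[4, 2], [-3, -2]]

For [[a,b],[c,d]], inverse = (1/det)·[[d,-b],[-c,a]]
det = (4)(-2) - (2)(-3) = -8 - -6 = -2
Inverse = (1/-2)·[[-2, -2], [3, 4]]
= [[1, 1], [-3/2, -2]]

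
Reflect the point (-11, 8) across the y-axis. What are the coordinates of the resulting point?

Reflection across y-axis: (-11, 8) → (11, 8)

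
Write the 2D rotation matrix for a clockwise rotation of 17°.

Rotation matrix formula: [[cos θ, -sin θ], [sin θ, cos θ]]
A clockwise rotation by 17° is equivalent to a counterclockwise rotation by -17°.
For θ = -17°:
cos(-17°) = 0.9563
sin(-17°) = -0.2924
Result: [[0.9563, 0.2924], [-0.2924, 0.9563]]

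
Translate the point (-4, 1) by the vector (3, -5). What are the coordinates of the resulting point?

Translation by (3, -5) (homogeneous matrix [[1, 0, 3], [0, 1, -5], [0, 0, 1]]):
x' = -4 + 3 = -1
y' = 1 + -5 = -4
Result: (-1, -4)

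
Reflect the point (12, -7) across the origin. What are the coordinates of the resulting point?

Reflection across origin: (12, -7) → (-12, 7)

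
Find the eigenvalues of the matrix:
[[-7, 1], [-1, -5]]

Characteristic equation: det(A - λI) = 0
λ² - (trace)λ + (det) = 0
trace = -7 + -5 = -12, det = (-7)(-5) - (1)(-1) = 36
λ² - (-12)λ + (36) = 0
λ = (-12 ± √((-12)² - 4·(36))) / 2 = (-12 ± √0) / 2
Solving: λ = -6, -6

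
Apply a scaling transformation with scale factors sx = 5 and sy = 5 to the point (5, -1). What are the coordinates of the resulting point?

Scaling matrix:
[[5, 0], [0, 5]]
Result: (5 × 5, -1 × 5) = (25, -5)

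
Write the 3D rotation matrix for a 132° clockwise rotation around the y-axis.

Rotation matrix for clockwise 132° around y-axis:
A clockwise rotation by 132° is a counterclockwise rotation by -132°.
cos(-132°) = -0.6691, sin(-132°) = -0.7431
Result: [[-0.6691, 0, -0.7431], [0, 1, 0], [0.7431, 0, -0.6691]]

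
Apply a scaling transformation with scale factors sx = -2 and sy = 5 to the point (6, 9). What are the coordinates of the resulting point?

Scaling matrix:
[[-2, 0], [0, 5]]
Result: (6 × -2, 9 × 5) = (-12, 45)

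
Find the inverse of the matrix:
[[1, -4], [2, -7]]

For [[a,b],[c,d]], inverse = (1/det)·[[d,-b],[-c,a]]
det = (1)(-7) - (-4)(2) = -7 - -8 = 1
Inverse = [[-7, 4], [-2, 1]]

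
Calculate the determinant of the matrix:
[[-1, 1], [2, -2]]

For a 2×2 matrix [[a, b], [c, d]], det = ad - bc
det = (-1)(-2) - (1)(2) = 2 - 2 = 0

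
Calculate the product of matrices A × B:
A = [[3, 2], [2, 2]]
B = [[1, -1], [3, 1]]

Matrix multiplication:
C[0][0] = 3×1 + 2×3 = 9
C[0][1] = 3×-1 + 2×1 = -1
C[1][0] = 2×1 + 2×3 = 8
C[1][1] = 2×-1 + 2×1 = 0
Result: [[9, -1], [8, 0]]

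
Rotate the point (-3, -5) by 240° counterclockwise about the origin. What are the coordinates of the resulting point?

Rotation matrix for 240°: [[cos 240°, -sin 240°], [sin 240°, cos 240°]] ≈ [[-0.500000, 0.866025], [-0.866025, -0.500000]]
[[-0.500000, 0.866025], [-0.866025, -0.500000]] × [-3, -5]ᵀ ≈ [-2.8301, 5.0981]ᵀ
Result: (-2.8301, 5.0981)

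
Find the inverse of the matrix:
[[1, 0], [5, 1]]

For [[a,b],[c,d]], inverse = (1/det)·[[d,-b],[-c,a]]
det = (1)(1) - (0)(5) = 1 - 0 = 1
Inverse = [[1, 0], [-5, 1]]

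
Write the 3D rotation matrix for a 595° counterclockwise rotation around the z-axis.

Rotation matrix for counterclockwise 595° around z-axis:
cos(595°) = -0.5736, sin(595°) = -0.8192
Result: [[-0.5736, 0.8192, 0], [-0.8192, -0.5736, 0], [0, 0, 1]]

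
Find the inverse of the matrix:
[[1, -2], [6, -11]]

For [[a,b],[c,d]], inverse = (1/det)·[[d,-b],[-c,a]]
det = (1)(-11) - (-2)(6) = -11 - -12 = 1
Inverse = [[-11, 2], [-6, 1]]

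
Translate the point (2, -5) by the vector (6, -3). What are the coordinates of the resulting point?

Translation by (6, -3) (homogeneous matrix [[1, 0, 6], [0, 1, -3], [0, 0, 1]]):
x' = 2 + 6 = 8
y' = -5 + -3 = -8
Result: (8, -8)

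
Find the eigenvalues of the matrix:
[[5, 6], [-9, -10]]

Characteristic equation: det(A - λI) = 0
λ² - (trace)λ + (det) = 0
trace = 5 + -10 = -5, det = (5)(-10) - (6)(-9) = 4
λ² - (-5)λ + (4) = 0
λ = (-5 ± √((-5)² - 4·(4))) / 2 = (-5 ± √9) / 2
Solving: λ = -4, -1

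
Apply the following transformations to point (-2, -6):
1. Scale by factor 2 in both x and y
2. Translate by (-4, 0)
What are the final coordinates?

Step 1: Scale (-2, -6) by 2 → (-4, -12)
Step 2: Translate by (-4, 0) → (-8, -12)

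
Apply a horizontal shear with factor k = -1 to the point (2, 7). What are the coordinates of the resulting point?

Shear matrix for horizontal shear with factor k = -1:
[[1, -1], [0, 1]]
Result: (2, 7) → (-5, 7)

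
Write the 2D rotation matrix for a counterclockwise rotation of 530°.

Rotation matrix formula: [[cos θ, -sin θ], [sin θ, cos θ]]
For θ = 530°:
cos(530°) = -0.9848
sin(530°) = 0.1736
Result: [[-0.9848, -0.1736], [0.1736, -0.9848]]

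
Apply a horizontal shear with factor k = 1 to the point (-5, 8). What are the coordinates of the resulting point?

Shear matrix for horizontal shear with factor k = 1:
[[1, 1], [0, 1]]
Result: (-5, 8) → (3, 8)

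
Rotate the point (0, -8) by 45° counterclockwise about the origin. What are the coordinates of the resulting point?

Rotation matrix for 45°: [[cos 45°, -sin 45°], [sin 45°, cos 45°]] ≈ [[0.707107, -0.707107], [0.707107, 0.707107]]
[[0.707107, -0.707107], [0.707107, 0.707107]] × [0, -8]ᵀ ≈ [5.6569, -5.6569]ᵀ
Result: (5.6569, -5.6569)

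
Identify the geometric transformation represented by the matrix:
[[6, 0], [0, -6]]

This matrix represents: non-uniform scaling by sx = 6, sy = -6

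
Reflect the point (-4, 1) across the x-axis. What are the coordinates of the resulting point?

Reflection across x-axis: (-4, 1) → (-4, -1)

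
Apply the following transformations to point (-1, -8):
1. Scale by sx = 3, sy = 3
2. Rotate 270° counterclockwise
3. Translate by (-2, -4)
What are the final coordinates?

Step 1: Scale → (-3, -24)
Step 2: Rotate 270° → (-24, 3)
Step 3: Translate → (-26, -1)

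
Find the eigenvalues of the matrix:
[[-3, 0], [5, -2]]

Characteristic equation: det(A - λI) = 0
λ² - (trace)λ + (det) = 0
trace = -3 + -2 = -5, det = (-3)(-2) - (0)(5) = 6
λ² - (-5)λ + (6) = 0
λ = (-5 ± √((-5)² - 4·(6))) / 2 = (-5 ± √1) / 2
Solving: λ = -3, -2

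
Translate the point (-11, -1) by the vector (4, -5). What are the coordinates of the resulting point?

Translation by (4, -5) (homogeneous matrix [[1, 0, 4], [0, 1, -5], [0, 0, 1]]):
x' = -11 + 4 = -7
y' = -1 + -5 = -6
Result: (-7, -6)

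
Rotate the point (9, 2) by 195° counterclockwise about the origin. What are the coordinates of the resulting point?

Rotation matrix for 195°: [[cos 195°, -sin 195°], [sin 195°, cos 195°]] ≈ [[-0.965926, 0.258819], [-0.258819, -0.965926]]
[[-0.965926, 0.258819], [-0.258819, -0.965926]] × [9, 2]ᵀ ≈ [-8.1757, -4.2612]ᵀ
Result: (-8.1757, -4.2612)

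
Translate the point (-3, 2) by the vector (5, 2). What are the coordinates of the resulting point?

Translation by (5, 2) (homogeneous matrix [[1, 0, 5], [0, 1, 2], [0, 0, 1]]):
x' = -3 + 5 = 2
y' = 2 + 2 = 4
Result: (2, 4)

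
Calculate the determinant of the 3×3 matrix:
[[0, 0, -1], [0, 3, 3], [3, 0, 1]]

Expansion along first row:
det = 0·det([[3,3],[0,1]]) - 0·det([[0,3],[3,1]]) + -1·det([[0,3],[3,0]])
    = 0·(3·1 - 3·0) - 0·(0·1 - 3·3) + -1·(0·0 - 3·3)
    = 0·3 - 0·-9 + -1·-9
    = 0 + 0 + 9 = 9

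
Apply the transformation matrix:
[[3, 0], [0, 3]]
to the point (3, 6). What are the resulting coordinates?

Matrix multiplication:
[[3, 0], [0, 3]] × [3, 6]ᵀ
= [(3)(3) + (0)(6), (0)(3) + (3)(6)]ᵀ
= [9, 18]ᵀ
Result: (9, 18)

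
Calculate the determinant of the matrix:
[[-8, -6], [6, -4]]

For a 2×2 matrix [[a, b], [c, d]], det = ad - bc
det = (-8)(-4) - (-6)(6) = 32 - -36 = 68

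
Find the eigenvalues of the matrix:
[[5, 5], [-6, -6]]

Characteristic equation: det(A - λI) = 0
λ² - (trace)λ + (det) = 0
trace = 5 + -6 = -1, det = (5)(-6) - (5)(-6) = 0
λ² - (-1)λ + (0) = 0
λ = (-1 ± √((-1)² - 4·(0))) / 2 = (-1 ± √1) / 2
Solving: λ = -1, 0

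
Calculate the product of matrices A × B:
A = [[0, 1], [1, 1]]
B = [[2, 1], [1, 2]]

Matrix multiplication:
C[0][0] = 0×2 + 1×1 = 1
C[0][1] = 0×1 + 1×2 = 2
C[1][0] = 1×2 + 1×1 = 3
C[1][1] = 1×1 + 1×2 = 3
Result: [[1, 2], [3, 3]]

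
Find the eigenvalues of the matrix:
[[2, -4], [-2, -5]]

Characteristic equation: det(A - λI) = 0
λ² - (trace)λ + (det) = 0
trace = 2 + -5 = -3, det = (2)(-5) - (-4)(-2) = -18
λ² - (-3)λ + (-18) = 0
λ = (-3 ± √((-3)² - 4·(-18))) / 2 = (-3 ± √81) / 2
Solving: λ = -6, 3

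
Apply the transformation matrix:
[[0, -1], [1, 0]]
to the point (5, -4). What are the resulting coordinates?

Matrix multiplication:
[[0, -1], [1, 0]] × [5, -4]ᵀ
= [(0)(5) + (-1)(-4), (1)(5) + (0)(-4)]ᵀ
= [4, 5]ᵀ
Result: (4, 5)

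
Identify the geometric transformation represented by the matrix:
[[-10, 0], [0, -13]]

This matrix represents: non-uniform scaling by sx = -10, sy = -13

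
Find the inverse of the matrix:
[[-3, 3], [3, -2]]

For [[a,b],[c,d]], inverse = (1/det)·[[d,-b],[-c,a]]
det = (-3)(-2) - (3)(3) = 6 - 9 = -3
Inverse = (1/-3)·[[-2, -3], [-3, -3]]
= [[2/3, 1], [1, 1]]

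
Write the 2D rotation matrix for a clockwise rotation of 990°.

Rotation matrix formula: [[cos θ, -sin θ], [sin θ, cos θ]]
A clockwise rotation by 990° is equivalent to a counterclockwise rotation by -990°.
For θ = -990°:
cos(-990°) = 0
sin(-990°) = 1
Result: [[0, -1], [1, 0]]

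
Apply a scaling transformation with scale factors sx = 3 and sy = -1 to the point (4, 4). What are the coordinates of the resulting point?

Scaling matrix:
[[3, 0], [0, -1]]
Result: (4 × 3, 4 × -1) = (12, -4)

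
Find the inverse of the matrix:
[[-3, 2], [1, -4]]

For [[a,b],[c,d]], inverse = (1/det)·[[d,-b],[-c,a]]
det = (-3)(-4) - (2)(1) = 12 - 2 = 10
Inverse = (1/10)·[[-4, -2], [-1, -3]]
= [[-2/5, -1/5], [-1/10, -3/10]]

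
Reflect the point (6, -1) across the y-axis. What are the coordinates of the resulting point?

Reflection across y-axis: (6, -1) → (-6, -1)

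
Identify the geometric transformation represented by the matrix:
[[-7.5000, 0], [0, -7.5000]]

This matrix represents: uniform scaling by factor -7.5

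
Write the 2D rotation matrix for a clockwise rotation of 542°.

Rotation matrix formula: [[cos θ, -sin θ], [sin θ, cos θ]]
A clockwise rotation by 542° is equivalent to a counterclockwise rotation by -542°.
For θ = -542°:
cos(-542°) = -0.9994
sin(-542°) = 0.0349
Result: [[-0.9994, -0.0349], [0.0349, -0.9994]]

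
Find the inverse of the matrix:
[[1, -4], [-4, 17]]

For [[a,b],[c,d]], inverse = (1/det)·[[d,-b],[-c,a]]
det = (1)(17) - (-4)(-4) = 17 - 16 = 1
Inverse = [[17, 4], [4, 1]]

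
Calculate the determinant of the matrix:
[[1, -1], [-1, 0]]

For a 2×2 matrix [[a, b], [c, d]], det = ad - bc
det = (1)(0) - (-1)(-1) = 0 - 1 = -1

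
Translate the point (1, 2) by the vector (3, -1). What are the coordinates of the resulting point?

Translation by (3, -1) (homogeneous matrix [[1, 0, 3], [0, 1, -1], [0, 0, 1]]):
x' = 1 + 3 = 4
y' = 2 + -1 = 1
Result: (4, 1)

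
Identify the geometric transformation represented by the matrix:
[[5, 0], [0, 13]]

This matrix represents: non-uniform scaling by sx = 5, sy = 13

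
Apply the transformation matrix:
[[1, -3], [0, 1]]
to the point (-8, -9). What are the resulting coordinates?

Matrix multiplication:
[[1, -3], [0, 1]] × [-8, -9]ᵀ
= [(1)(-8) + (-3)(-9), (0)(-8) + (1)(-9)]ᵀ
= [19, -9]ᵀ
Result: (19, -9)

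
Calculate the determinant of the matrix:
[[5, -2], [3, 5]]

For a 2×2 matrix [[a, b], [c, d]], det = ad - bc
det = (5)(5) - (-2)(3) = 25 - -6 = 31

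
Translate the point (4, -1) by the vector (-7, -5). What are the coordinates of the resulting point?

Translation by (-7, -5) (homogeneous matrix [[1, 0, -7], [0, 1, -5], [0, 0, 1]]):
x' = 4 + -7 = -3
y' = -1 + -5 = -6
Result: (-3, -6)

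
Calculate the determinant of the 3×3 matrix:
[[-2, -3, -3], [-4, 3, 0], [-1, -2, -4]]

Expansion along first row:
det = -2·det([[3,0],[-2,-4]]) - -3·det([[-4,0],[-1,-4]]) + -3·det([[-4,3],[-1,-2]])
    = -2·(3·-4 - 0·-2) - -3·(-4·-4 - 0·-1) + -3·(-4·-2 - 3·-1)
    = -2·-12 - -3·16 + -3·11
    = 24 + 48 + -33 = 39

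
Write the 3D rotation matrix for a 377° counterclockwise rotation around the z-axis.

Rotation matrix for counterclockwise 377° around z-axis:
cos(377°) = 0.9563, sin(377°) = 0.2924
Result: [[0.9563, -0.2924, 0], [0.2924, 0.9563, 0], [0, 0, 1]]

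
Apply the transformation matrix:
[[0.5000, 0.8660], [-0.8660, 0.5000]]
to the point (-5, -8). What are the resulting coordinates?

Matrix multiplication:
[[0.5000, 0.8660], [-0.8660, 0.5000]] × [-5, -8]ᵀ
= [(0.5000)(-5) + (0.8660)(-8), (-0.8660)(-5) + (0.5000)(-8)]ᵀ
= [-9.4280, 0.3300]ᵀ
Result: (-9.4280, 0.3300)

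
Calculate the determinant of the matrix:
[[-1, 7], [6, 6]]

For a 2×2 matrix [[a, b], [c, d]], det = ad - bc
det = (-1)(6) - (7)(6) = -6 - 42 = -48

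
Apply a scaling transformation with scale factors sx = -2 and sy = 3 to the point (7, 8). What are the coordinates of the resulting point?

Scaling matrix:
[[-2, 0], [0, 3]]
Result: (7 × -2, 8 × 3) = (-14, 24)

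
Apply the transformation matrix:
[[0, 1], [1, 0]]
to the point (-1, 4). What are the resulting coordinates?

Matrix multiplication:
[[0, 1], [1, 0]] × [-1, 4]ᵀ
= [(0)(-1) + (1)(4), (1)(-1) + (0)(4)]ᵀ
= [4, -1]ᵀ
Result: (4, -1)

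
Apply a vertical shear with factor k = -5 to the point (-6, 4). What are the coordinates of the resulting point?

Shear matrix for vertical shear with factor k = -5:
[[1, 0], [-5, 1]]
Result: (-6, 4) → (-6, 34)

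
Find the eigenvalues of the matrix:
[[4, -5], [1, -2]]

Characteristic equation: det(A - λI) = 0
λ² - (trace)λ + (det) = 0
trace = 4 + -2 = 2, det = (4)(-2) - (-5)(1) = -3
λ² - (2)λ + (-3) = 0
λ = (2 ± √((2)² - 4·(-3))) / 2 = (2 ± √16) / 2
Solving: λ = -1, 3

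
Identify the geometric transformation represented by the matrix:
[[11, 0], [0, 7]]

This matrix represents: non-uniform scaling by sx = 11, sy = 7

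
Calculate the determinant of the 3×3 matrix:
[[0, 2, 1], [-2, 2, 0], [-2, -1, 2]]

Expansion along first row:
det = 0·det([[2,0],[-1,2]]) - 2·det([[-2,0],[-2,2]]) + 1·det([[-2,2],[-2,-1]])
    = 0·(2·2 - 0·-1) - 2·(-2·2 - 0·-2) + 1·(-2·-1 - 2·-2)
    = 0·4 - 2·-4 + 1·6
    = 0 + 8 + 6 = 14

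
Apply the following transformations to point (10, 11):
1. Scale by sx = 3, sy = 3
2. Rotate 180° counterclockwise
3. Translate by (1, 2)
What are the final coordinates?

Step 1: Scale → (30, 33)
Step 2: Rotate 180° → (-30, -33)
Step 3: Translate → (-29, -31)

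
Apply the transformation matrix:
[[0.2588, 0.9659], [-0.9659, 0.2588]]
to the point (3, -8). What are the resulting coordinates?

Matrix multiplication:
[[0.2588, 0.9659], [-0.9659, 0.2588]] × [3, -8]ᵀ
= [(0.2588)(3) + (0.9659)(-8), (-0.9659)(3) + (0.2588)(-8)]ᵀ
= [-6.9508, -4.9681]ᵀ
Result: (-6.9508, -4.9681)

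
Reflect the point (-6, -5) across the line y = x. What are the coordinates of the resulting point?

Reflection across line y = x: (-6, -5) → (-5, -6)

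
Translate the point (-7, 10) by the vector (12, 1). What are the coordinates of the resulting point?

Translation by (12, 1) (homogeneous matrix [[1, 0, 12], [0, 1, 1], [0, 0, 1]]):
x' = -7 + 12 = 5
y' = 10 + 1 = 11
Result: (5, 11)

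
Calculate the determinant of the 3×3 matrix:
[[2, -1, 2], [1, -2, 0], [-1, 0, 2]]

Expansion along first row:
det = 2·det([[-2,0],[0,2]]) - -1·det([[1,0],[-1,2]]) + 2·det([[1,-2],[-1,0]])
    = 2·(-2·2 - 0·0) - -1·(1·2 - 0·-1) + 2·(1·0 - -2·-1)
    = 2·-4 - -1·2 + 2·-2
    = -8 + 2 + -4 = -10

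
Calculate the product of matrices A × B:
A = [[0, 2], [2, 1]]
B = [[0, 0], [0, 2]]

Matrix multiplication:
C[0][0] = 0×0 + 2×0 = 0
C[0][1] = 0×0 + 2×2 = 4
C[1][0] = 2×0 + 1×0 = 0
C[1][1] = 2×0 + 1×2 = 2
Result: [[0, 4], [0, 2]]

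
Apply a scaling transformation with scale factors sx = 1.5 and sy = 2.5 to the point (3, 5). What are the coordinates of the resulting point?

Scaling matrix:
[[1.50, 0], [0, 2.50]]
Result: (3 × 1.5, 5 × 2.5) = (4.5, 12.5)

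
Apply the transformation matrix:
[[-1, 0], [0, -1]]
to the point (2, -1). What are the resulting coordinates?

Matrix multiplication:
[[-1, 0], [0, -1]] × [2, -1]ᵀ
= [(-1)(2) + (0)(-1), (0)(2) + (-1)(-1)]ᵀ
= [-2, 1]ᵀ
Result: (-2, 1)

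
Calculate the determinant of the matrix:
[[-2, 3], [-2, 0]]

For a 2×2 matrix [[a, b], [c, d]], det = ad - bc
det = (-2)(0) - (3)(-2) = 0 - -6 = 6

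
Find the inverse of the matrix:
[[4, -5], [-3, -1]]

For [[a,b],[c,d]], inverse = (1/det)·[[d,-b],[-c,a]]
det = (4)(-1) - (-5)(-3) = -4 - 15 = -19
Inverse = (1/-19)·[[-1, 5], [3, 4]]
= [[1/19, -5/19], [-3/19, -4/19]]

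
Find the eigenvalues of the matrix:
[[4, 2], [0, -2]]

Characteristic equation: det(A - λI) = 0
λ² - (trace)λ + (det) = 0
trace = 4 + -2 = 2, det = (4)(-2) - (2)(0) = -8
λ² - (2)λ + (-8) = 0
λ = (2 ± √((2)² - 4·(-8))) / 2 = (2 ± √36) / 2
Solving: λ = -2, 4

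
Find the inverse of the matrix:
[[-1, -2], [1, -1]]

For [[a,b],[c,d]], inverse = (1/det)·[[d,-b],[-c,a]]
det = (-1)(-1) - (-2)(1) = 1 - -2 = 3
Inverse = (1/3)·[[-1, 2], [-1, -1]]
= [[-1/3, 2/3], [-1/3, -1/3]]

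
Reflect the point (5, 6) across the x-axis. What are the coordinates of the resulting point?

Reflection across x-axis: (5, 6) → (5, -6)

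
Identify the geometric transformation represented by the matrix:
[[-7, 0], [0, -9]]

This matrix represents: non-uniform scaling by sx = -7, sy = -9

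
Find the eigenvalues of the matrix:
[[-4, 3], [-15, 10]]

Characteristic equation: det(A - λI) = 0
λ² - (trace)λ + (det) = 0
trace = -4 + 10 = 6, det = (-4)(10) - (3)(-15) = 5
λ² - (6)λ + (5) = 0
λ = (6 ± √((6)² - 4·(5))) / 2 = (6 ± √16) / 2
Solving: λ = 1, 5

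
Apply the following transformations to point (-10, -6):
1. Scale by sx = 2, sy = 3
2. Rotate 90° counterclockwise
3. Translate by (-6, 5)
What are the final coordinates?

Step 1: Scale → (-20, -18)
Step 2: Rotate 90° → (18, -20)
Step 3: Translate → (12, -15)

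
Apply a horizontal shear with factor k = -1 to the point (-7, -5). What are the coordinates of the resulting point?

Shear matrix for horizontal shear with factor k = -1:
[[1, -1], [0, 1]]
Result: (-7, -5) → (-2, -5)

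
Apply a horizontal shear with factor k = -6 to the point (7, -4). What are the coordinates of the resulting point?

Shear matrix for horizontal shear with factor k = -6:
[[1, -6], [0, 1]]
Result: (7, -4) → (31, -4)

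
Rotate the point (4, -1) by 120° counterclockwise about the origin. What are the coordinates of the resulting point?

Rotation matrix for 120°: [[cos 120°, -sin 120°], [sin 120°, cos 120°]] ≈ [[-0.500000, -0.866025], [0.866025, -0.500000]]
[[-0.500000, -0.866025], [0.866025, -0.500000]] × [4, -1]ᵀ ≈ [-1.1340, 3.9641]ᵀ
Result: (-1.1340, 3.9641)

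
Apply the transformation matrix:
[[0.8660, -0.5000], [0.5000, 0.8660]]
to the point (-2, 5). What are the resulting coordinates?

Matrix multiplication:
[[0.8660, -0.5000], [0.5000, 0.8660]] × [-2, 5]ᵀ
= [(0.8660)(-2) + (-0.5000)(5), (0.5000)(-2) + (0.8660)(5)]ᵀ
= [-4.2320, 3.3300]ᵀ
Result: (-4.2320, 3.3300)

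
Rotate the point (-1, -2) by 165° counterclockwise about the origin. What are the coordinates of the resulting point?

Rotation matrix for 165°: [[cos 165°, -sin 165°], [sin 165°, cos 165°]] ≈ [[-0.965926, -0.258819], [0.258819, -0.965926]]
[[-0.965926, -0.258819], [0.258819, -0.965926]] × [-1, -2]ᵀ ≈ [1.4836, 1.6730]ᵀ
Result: (1.4836, 1.6730)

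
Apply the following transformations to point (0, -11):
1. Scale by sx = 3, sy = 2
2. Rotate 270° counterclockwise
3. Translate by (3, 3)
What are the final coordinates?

Step 1: Scale → (0, -22)
Step 2: Rotate 270° → (-22, 0)
Step 3: Translate → (-19, 3)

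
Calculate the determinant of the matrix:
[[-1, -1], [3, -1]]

For a 2×2 matrix [[a, b], [c, d]], det = ad - bc
det = (-1)(-1) - (-1)(3) = 1 - -3 = 4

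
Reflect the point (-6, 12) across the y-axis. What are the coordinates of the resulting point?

Reflection across y-axis: (-6, 12) → (6, 12)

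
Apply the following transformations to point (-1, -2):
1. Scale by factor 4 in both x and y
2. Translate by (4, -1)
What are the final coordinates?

Step 1: Scale (-1, -2) by 4 → (-4, -8)
Step 2: Translate by (4, -1) → (0, -9)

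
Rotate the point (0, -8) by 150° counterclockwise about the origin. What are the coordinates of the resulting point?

Rotation matrix for 150°: [[cos 150°, -sin 150°], [sin 150°, cos 150°]] ≈ [[-0.866025, -0.500000], [0.500000, -0.866025]]
[[-0.866025, -0.500000], [0.500000, -0.866025]] × [0, -8]ᵀ ≈ [4, 6.9282]ᵀ
Result: (4, 6.9282)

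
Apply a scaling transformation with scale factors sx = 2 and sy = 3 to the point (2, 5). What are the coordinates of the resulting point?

Scaling matrix:
[[2, 0], [0, 3]]
Result: (2 × 2, 5 × 3) = (4, 15)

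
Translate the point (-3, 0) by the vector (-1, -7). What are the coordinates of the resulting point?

Translation by (-1, -7) (homogeneous matrix [[1, 0, -1], [0, 1, -7], [0, 0, 1]]):
x' = -3 + -1 = -4
y' = 0 + -7 = -7
Result: (-4, -7)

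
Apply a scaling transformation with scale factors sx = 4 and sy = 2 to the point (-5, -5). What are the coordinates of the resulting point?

Scaling matrix:
[[4, 0], [0, 2]]
Result: (-5 × 4, -5 × 2) = (-20, -10)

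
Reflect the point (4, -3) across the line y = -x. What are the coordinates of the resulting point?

Reflection across line y = -x: (4, -3) → (3, -4)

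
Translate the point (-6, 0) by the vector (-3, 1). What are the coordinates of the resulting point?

Translation by (-3, 1) (homogeneous matrix [[1, 0, -3], [0, 1, 1], [0, 0, 1]]):
x' = -6 + -3 = -9
y' = 0 + 1 = 1
Result: (-9, 1)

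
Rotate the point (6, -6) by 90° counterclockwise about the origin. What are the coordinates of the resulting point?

Rotation matrix for 90°: [[cos 90°, -sin 90°], [sin 90°, cos 90°]] = [[0, -1], [1, 0]]
[[0, -1], [1, 0]] × [6, -6]ᵀ = [6, 6]ᵀ
Result: (6, 6)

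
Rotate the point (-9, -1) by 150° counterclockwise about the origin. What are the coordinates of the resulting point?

Rotation matrix for 150°: [[cos 150°, -sin 150°], [sin 150°, cos 150°]] ≈ [[-0.866025, -0.500000], [0.500000, -0.866025]]
[[-0.866025, -0.500000], [0.500000, -0.866025]] × [-9, -1]ᵀ ≈ [8.2942, -3.6340]ᵀ
Result: (8.2942, -3.6340)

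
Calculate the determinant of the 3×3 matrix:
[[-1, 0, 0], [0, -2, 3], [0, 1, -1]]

Expansion along first row:
det = -1·det([[-2,3],[1,-1]]) - 0·det([[0,3],[0,-1]]) + 0·det([[0,-2],[0,1]])
    = -1·(-2·-1 - 3·1) - 0·(0·-1 - 3·0) + 0·(0·1 - -2·0)
    = -1·-1 - 0·0 + 0·0
    = 1 + 0 + 0 = 1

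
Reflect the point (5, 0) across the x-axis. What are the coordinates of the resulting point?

Reflection across x-axis: (5, 0) → (5, 0)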